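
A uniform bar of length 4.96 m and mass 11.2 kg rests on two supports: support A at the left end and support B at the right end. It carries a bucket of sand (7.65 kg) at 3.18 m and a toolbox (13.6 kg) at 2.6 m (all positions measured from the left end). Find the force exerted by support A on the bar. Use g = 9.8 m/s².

R_A ≈ 145 N

Choose support B as the axis so its reaction then has zero moment arm.
Beam weight: 11.2 × 9.8 = 109.8 N down at 2.48 m → arm 2.48 m, τ = 109.8 × 2.48 = 272.3 N·m counterclockwise.
Bucket of sand: 7.65 × 9.8 = 74.97 N down at 3.18 m → arm 1.78 m, τ = 74.97 × 1.78 = 133.4 N·m counterclockwise.
Toolbox: 13.6 × 9.8 = 133.3 N down at 2.6 m → arm 2.36 m, τ = 133.3 × 2.36 = 314.6 N·m counterclockwise.
Net load moment about support B = 720.3 N·m counterclockwise.
Reaction R at support A is upward at 0 m, arm 4.96 m → moment R × 4.96 clockwise.
Στ = 0 ⇒ R × 4.96 = 720.3 ⇒ R = 145 N.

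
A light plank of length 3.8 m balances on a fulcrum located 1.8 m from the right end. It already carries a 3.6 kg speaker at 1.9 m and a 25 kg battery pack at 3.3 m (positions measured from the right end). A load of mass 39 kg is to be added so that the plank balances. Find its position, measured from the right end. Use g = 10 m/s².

x ≈ 0.829 m from the right end

Take moments about the fulcrum (at 1.8 m from the right end).
Speaker: 3.6 × 10 = 36 N down at 1.9 m → arm 0.1 m, τ = 36 × 0.1 = 3.6 N·m counterclockwise.
Battery pack: 25 × 10 = 250 N down at 3.3 m → arm 1.5 m, τ = 250 × 1.5 = 375 N·m counterclockwise.
Net moment of existing loads = 378.6 N·m counterclockwise.
The load weighs 39 × 10 = 390 N and must supply an equal clockwise moment, so its lever arm about the fulcrum is 378.6 / 390 = 0.971 m.
That puts it at 1.8 − 0.971 = 0.829 m from the right end.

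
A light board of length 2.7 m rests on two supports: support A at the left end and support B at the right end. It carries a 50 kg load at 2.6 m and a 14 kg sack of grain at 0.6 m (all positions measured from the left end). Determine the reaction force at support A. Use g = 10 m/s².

Choose support B as the axis so its reaction then has zero moment arm.
Load: 50 × 10 = 500 N down at 2.6 m → arm 0.1 m, τ = 500 × 0.1 = 50 N·m counterclockwise.
Sack of grain: 14 × 10 = 140 N down at 0.6 m → arm 2.1 m, τ = 140 × 2.1 = 294 N·m counterclockwise.
Net load moment about support B = 344 N·m counterclockwise.
Reaction R at support A is upward at 0 m, arm 2.7 m → moment R × 2.7 clockwise.
Στ = 0 ⇒ R × 2.7 = 344 ⇒ R = 127 N.

R_A ≈ 127 N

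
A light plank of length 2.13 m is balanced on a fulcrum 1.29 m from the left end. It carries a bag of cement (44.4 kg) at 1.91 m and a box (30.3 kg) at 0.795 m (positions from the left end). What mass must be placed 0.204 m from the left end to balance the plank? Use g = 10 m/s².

About the fulcrum (at 1.29 m from the left end):
Bag of cement: 44.4 × 10 = 444 N down at 1.91 m → arm 0.62 m, τ = 444 × 0.62 = 275.3 N·m clockwise.
Box: 30.3 × 10 = 303 N down at 0.795 m → arm 0.495 m, τ = 303 × 0.495 = 150 N·m counterclockwise.
Net moment of known loads = 125.3 N·m clockwise.
An unknown mass m at 0.204 m has arm 1.086 m; its moment is m·g·1.086 counterclockwise.
Balancing moments: m × 10 × 1.086 = 125.3, giving m = 125.3 / (10 × 1.086) = 11.5 kg.

m ≈ 11.5 kg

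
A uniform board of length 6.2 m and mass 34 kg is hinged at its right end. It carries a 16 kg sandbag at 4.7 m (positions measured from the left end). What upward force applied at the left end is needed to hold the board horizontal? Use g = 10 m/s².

F ≈ 209 N

Choose the right end as the axis so the unknown pivot reaction has zero arm there.
Beam weight: 34 × 10 = 340 N down at 3.1 m → arm 3.1 m, τ = 340 × 3.1 = 1054 N·m counterclockwise.
Sandbag: 16 × 10 = 160 N down at 4.7 m → arm 1.5 m, τ = 160 × 1.5 = 240 N·m counterclockwise.
Net moment of the loads = 1294 N·m counterclockwise.
The upward force F acts at the left end, arm 6.2 m, giving F × 6.2 clockwise.
For rotational equilibrium, F × 6.2 = 1294, so F = 1294 / 6.2 = 209 N.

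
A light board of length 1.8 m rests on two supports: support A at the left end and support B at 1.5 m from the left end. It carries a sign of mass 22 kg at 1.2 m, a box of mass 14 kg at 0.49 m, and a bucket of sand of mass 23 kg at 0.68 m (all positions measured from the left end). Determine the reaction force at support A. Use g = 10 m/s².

Sum moments about support B (its reaction then has zero moment arm).
Sign: 22 × 10 = 220 N down at 1.2 m → arm 0.3 m, τ = 220 × 0.3 = 66 N·m counterclockwise.
Box: 14 × 10 = 140 N down at 0.49 m → arm 1.01 m, τ = 140 × 1.01 = 141.4 N·m counterclockwise.
Bucket of sand: 23 × 10 = 230 N down at 0.68 m → arm 0.82 m, τ = 230 × 0.82 = 188.6 N·m counterclockwise.
Net load moment about support B = 396 N·m counterclockwise.
Reaction R at support A is upward at 0 m, arm 1.5 m → moment R × 1.5 clockwise.
Setting net torque to zero: R × 1.5 = 396 → R = 264 N.

R_A ≈ 264 N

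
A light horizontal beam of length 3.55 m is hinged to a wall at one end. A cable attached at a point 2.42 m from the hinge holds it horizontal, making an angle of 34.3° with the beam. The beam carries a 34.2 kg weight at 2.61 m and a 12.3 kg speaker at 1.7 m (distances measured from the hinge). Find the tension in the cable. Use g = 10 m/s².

Choose the hinge as the axis so the unknown hinge reaction has zero arm there.
Weight: 34.2 × 10 = 342 N down at 2.61 m → arm 2.61 m, τ = 342 × 2.61 = 892.6 N·m clockwise.
Speaker: 12.3 × 10 = 123 N down at 1.7 m → arm 1.7 m, τ = 123 × 1.7 = 209.1 N·m clockwise.
Total clockwise load moment = 1102 N·m.
The cable tension T acts at 2.42 m; only its component perpendicular to the beam, T sinθ, produces torque. sin 34.3° = 0.5635.
For rotational equilibrium, T × 2.42 × 0.5635 = 1102, so T = 1102 / 1.364 = 808 N.

T ≈ 808 N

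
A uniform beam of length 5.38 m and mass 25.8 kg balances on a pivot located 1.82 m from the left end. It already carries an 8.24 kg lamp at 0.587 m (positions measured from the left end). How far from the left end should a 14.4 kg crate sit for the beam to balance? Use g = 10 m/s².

x ≈ 0.967 m from the left end

Choose the pivot (at 1.82 m from the left end) as the axis so the support reaction has zero arm there.
Beam weight: 25.8 × 10 = 258 N down at 2.69 m → arm 0.87 m, τ = 258 × 0.87 = 224.5 N·m clockwise.
Lamp: 8.24 × 10 = 82.4 N down at 0.587 m → arm 1.233 m, τ = 82.4 × 1.233 = 101.6 N·m counterclockwise.
Net moment of existing loads = 122.9 N·m clockwise.
The crate weighs 14.4 × 10 = 144 N and must supply an equal counterclockwise moment, so its lever arm about the pivot is 122.9 / 144 = 0.853 m.
That puts it at 1.82 − 0.853 = 0.967 m from the left end.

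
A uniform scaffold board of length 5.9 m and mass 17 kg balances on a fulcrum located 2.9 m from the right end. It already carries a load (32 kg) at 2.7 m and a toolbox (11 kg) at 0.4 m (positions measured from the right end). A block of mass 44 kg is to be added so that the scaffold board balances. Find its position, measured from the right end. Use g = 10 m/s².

Choose the fulcrum (at 2.9 m from the right end) as the axis so the support reaction has zero arm there.
Beam weight: 17 × 10 = 170 N down at 2.95 m → arm 0.05 m, τ = 170 × 0.05 = 8.5 N·m counterclockwise.
Load: 32 × 10 = 320 N down at 2.7 m → arm 0.2 m, τ = 320 × 0.2 = 64 N·m clockwise.
Toolbox: 11 × 10 = 110 N down at 0.4 m → arm 2.5 m, τ = 110 × 2.5 = 275 N·m clockwise.
Net moment of existing loads = 330.5 N·m clockwise.
The block weighs 44 × 10 = 440 N and must supply an equal counterclockwise moment, so its lever arm about the fulcrum is 330.5 / 440 = 0.751 m.
That puts it at 2.9 + 0.751 = 3.65 m from the right end.

x ≈ 3.65 m from the right end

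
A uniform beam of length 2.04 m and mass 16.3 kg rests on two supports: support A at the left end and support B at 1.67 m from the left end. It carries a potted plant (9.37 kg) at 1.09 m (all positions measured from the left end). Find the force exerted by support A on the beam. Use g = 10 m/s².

R_A ≈ 96 N

About support B:
Beam weight: 16.3 × 10 = 163 N down at 1.02 m → arm 0.65 m, τ = 163 × 0.65 = 106 N·m counterclockwise.
Potted plant: 9.37 × 10 = 93.7 N down at 1.09 m → arm 0.58 m, τ = 93.7 × 0.58 = 54.35 N·m counterclockwise.
Net load moment about support B = 160.3 N·m counterclockwise.
Reaction R at support A is upward at 0 m, arm 1.67 m → moment R × 1.67 clockwise.
Balancing moments: R × 1.67 = 160.3, giving R = 96 N.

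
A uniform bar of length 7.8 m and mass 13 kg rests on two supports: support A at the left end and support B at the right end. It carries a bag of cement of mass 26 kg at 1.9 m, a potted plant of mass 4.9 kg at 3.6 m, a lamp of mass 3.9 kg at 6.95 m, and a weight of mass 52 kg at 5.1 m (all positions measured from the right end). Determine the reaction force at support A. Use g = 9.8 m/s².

R_A ≈ 515 N

About support B:
Beam weight: 13 × 9.8 = 127.4 N down at 3.9 m → arm 3.9 m, τ = 127.4 × 3.9 = 496.9 N·m counterclockwise.
Bag of cement: 26 × 9.8 = 254.8 N down at 1.9 m → arm 1.9 m, τ = 254.8 × 1.9 = 484.1 N·m counterclockwise.
Potted plant: 4.9 × 9.8 = 48.02 N down at 3.6 m → arm 3.6 m, τ = 48.02 × 3.6 = 172.9 N·m counterclockwise.
Lamp: 3.9 × 9.8 = 38.22 N down at 6.95 m → arm 6.95 m, τ = 38.22 × 6.95 = 265.6 N·m counterclockwise.
Weight: 52 × 9.8 = 509.6 N down at 5.1 m → arm 5.1 m, τ = 509.6 × 5.1 = 2599 N·m counterclockwise.
Net load moment about support B = 4018 N·m counterclockwise.
Reaction R at support A is upward at 7.8 m, arm 7.8 m → moment R × 7.8 clockwise.
Στ = 0 ⇒ R × 7.8 = 4018 ⇒ R = 515 N.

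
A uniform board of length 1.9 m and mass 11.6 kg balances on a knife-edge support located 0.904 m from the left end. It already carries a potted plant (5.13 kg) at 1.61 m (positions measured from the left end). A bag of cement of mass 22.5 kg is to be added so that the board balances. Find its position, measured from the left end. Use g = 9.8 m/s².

Take moments about the knife-edge support (at 0.904 m from the left end).
Beam weight: 11.6 × 9.8 = 113.7 N down at 0.95 m → arm 0.046 m, τ = 113.7 × 0.046 = 5.23 N·m clockwise.
Potted plant: 5.13 × 9.8 = 50.27 N down at 1.61 m → arm 0.706 m, τ = 50.27 × 0.706 = 35.49 N·m clockwise.
Net moment of existing loads = 40.72 N·m clockwise.
The bag of cement weighs 22.5 × 9.8 = 220.5 N and must supply an equal counterclockwise moment, so its lever arm about the knife-edge support is 40.72 / 220.5 = 0.185 m.
That puts it at 0.904 − 0.185 = 0.719 m from the left end.

x ≈ 0.719 m from the left end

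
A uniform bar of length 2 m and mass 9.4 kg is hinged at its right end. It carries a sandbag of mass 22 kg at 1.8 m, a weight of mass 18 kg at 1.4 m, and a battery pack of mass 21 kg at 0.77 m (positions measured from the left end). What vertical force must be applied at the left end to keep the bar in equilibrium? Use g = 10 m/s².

F ≈ 252 N

Sum moments about the right end (the unknown pivot reaction has zero arm there).
Beam weight: 9.4 × 10 = 94 N down at 1 m → arm 1 m, τ = 94 × 1 = 94 N·m counterclockwise.
Sandbag: 22 × 10 = 220 N down at 1.8 m → arm 0.2 m, τ = 220 × 0.2 = 44 N·m counterclockwise.
Weight: 18 × 10 = 180 N down at 1.4 m → arm 0.6 m, τ = 180 × 0.6 = 108 N·m counterclockwise.
Battery pack: 21 × 10 = 210 N down at 0.77 m → arm 1.23 m, τ = 210 × 1.23 = 258.3 N·m counterclockwise.
Net moment of the loads = 504.3 N·m counterclockwise.
The upward force F acts at the left end, arm 2 m, giving F × 2 clockwise.
Balancing moments: F × 2 = 504.3, giving F = 504.3 / 2 = 252 N.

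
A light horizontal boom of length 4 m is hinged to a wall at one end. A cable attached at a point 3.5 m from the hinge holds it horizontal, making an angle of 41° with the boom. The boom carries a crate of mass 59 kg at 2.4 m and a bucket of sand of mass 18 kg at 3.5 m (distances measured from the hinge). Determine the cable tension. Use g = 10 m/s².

T ≈ 891 N

Taking torques about the hinge:
Crate: 59 × 10 = 590 N down at 2.4 m → arm 2.4 m, τ = 590 × 2.4 = 1416 N·m clockwise.
Bucket of sand: 18 × 10 = 180 N down at 3.5 m → arm 3.5 m, τ = 180 × 3.5 = 630 N·m clockwise.
Total clockwise load moment = 2046 N·m.
The cable tension T acts at 3.5 m; only its component perpendicular to the boom, T sinθ, produces torque. sin 41° = 0.6561.
Balancing moments: T × 3.5 × 0.6561 = 2046, giving T = 2046 / 2.296 = 891 N.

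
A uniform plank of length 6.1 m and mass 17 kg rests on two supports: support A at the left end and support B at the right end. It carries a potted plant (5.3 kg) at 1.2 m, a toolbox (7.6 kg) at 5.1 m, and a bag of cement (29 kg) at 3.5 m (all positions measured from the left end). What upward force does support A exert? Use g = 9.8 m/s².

R_A ≈ 258 N

Taking torques about support B:
Beam weight: 17 × 9.8 = 166.6 N down at 3.05 m → arm 3.05 m, τ = 166.6 × 3.05 = 508.1 N·m counterclockwise.
Potted plant: 5.3 × 9.8 = 51.94 N down at 1.2 m → arm 4.9 m, τ = 51.94 × 4.9 = 254.5 N·m counterclockwise.
Toolbox: 7.6 × 9.8 = 74.48 N down at 5.1 m → arm 1 m, τ = 74.48 × 1 = 74.48 N·m counterclockwise.
Bag of cement: 29 × 9.8 = 284.2 N down at 3.5 m → arm 2.6 m, τ = 284.2 × 2.6 = 738.9 N·m counterclockwise.
Net load moment about support B = 1576 N·m counterclockwise.
Reaction R at support A is upward at 0 m, arm 6.1 m → moment R × 6.1 clockwise.
For rotational equilibrium, R × 6.1 = 1576, so R = 258 N.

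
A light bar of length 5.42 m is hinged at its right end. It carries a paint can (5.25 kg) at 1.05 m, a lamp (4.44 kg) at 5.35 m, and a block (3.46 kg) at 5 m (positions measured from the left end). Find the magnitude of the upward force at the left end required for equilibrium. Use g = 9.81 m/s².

F ≈ 44.7 N

Choose the right end as the axis so the unknown pivot reaction has zero arm there.
Paint can: 5.25 × 9.81 = 51.5 N down at 1.05 m → arm 4.37 m, τ = 51.5 × 4.37 = 225.1 N·m counterclockwise.
Lamp: 4.44 × 9.81 = 43.56 N down at 5.35 m → arm 0.07 m, τ = 43.56 × 0.07 = 3.049 N·m counterclockwise.
Block: 3.46 × 9.81 = 33.94 N down at 5 m → arm 0.42 m, τ = 33.94 × 0.42 = 14.25 N·m counterclockwise.
Net moment of the loads = 242.4 N·m counterclockwise.
The upward force F acts at the left end, arm 5.42 m, giving F × 5.42 clockwise.
Setting net torque to zero: F × 5.42 = 242.4 → F = 242.4 / 5.42 = 44.7 N.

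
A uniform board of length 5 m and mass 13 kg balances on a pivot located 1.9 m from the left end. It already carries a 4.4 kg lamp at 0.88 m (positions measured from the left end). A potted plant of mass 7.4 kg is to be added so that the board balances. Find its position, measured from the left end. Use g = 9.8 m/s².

Choose the pivot (at 1.9 m from the left end) as the axis so the support reaction has zero arm there.
Beam weight: 13 × 9.8 = 127.4 N down at 2.5 m → arm 0.6 m, τ = 127.4 × 0.6 = 76.44 N·m clockwise.
Lamp: 4.4 × 9.8 = 43.12 N down at 0.88 m → arm 1.02 m, τ = 43.12 × 1.02 = 43.98 N·m counterclockwise.
Net moment of existing loads = 32.46 N·m clockwise.
The potted plant weighs 7.4 × 9.8 = 72.52 N and must supply an equal counterclockwise moment, so its lever arm about the pivot is 32.46 / 72.52 = 0.448 m.
That puts it at 1.9 − 0.448 = 1.45 m from the left end.

x ≈ 1.45 m from the left end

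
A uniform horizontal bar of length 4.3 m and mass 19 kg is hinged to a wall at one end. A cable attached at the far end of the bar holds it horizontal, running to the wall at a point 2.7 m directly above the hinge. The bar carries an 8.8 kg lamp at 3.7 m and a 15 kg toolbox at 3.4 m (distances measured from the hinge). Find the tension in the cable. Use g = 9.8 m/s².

Sum moments about the hinge (the unknown hinge reaction has zero arm there).
Beam weight: 19 × 9.8 = 186.2 N down at 2.15 m → arm 2.15 m, τ = 186.2 × 2.15 = 400.3 N·m clockwise.
Lamp: 8.8 × 9.8 = 86.24 N down at 3.7 m → arm 3.7 m, τ = 86.24 × 3.7 = 319.1 N·m clockwise.
Toolbox: 15 × 9.8 = 147 N down at 3.4 m → arm 3.4 m, τ = 147 × 3.4 = 499.8 N·m clockwise.
Total clockwise load moment = 1219 N·m.
The cable tension T acts at 4.3 m; only its component perpendicular to the bar, T sinθ, produces torque. sinθ = h/√(h²+d²) = 2.7/√(2.7²+4.3²) = 0.5318.
Balancing moments: T × 4.3 × 0.5318 = 1219, giving T = 1219 / 2.287 = 533 N.

T ≈ 533 N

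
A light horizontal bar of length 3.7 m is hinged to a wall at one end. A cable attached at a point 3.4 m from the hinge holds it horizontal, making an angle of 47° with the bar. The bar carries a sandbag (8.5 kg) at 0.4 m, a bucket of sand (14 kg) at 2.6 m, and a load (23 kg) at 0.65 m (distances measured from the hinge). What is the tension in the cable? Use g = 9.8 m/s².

T ≈ 216 N

Taking torques about the hinge:
Sandbag: 8.5 × 9.8 = 83.3 N down at 0.4 m → arm 0.4 m, τ = 83.3 × 0.4 = 33.32 N·m clockwise.
Bucket of sand: 14 × 9.8 = 137.2 N down at 2.6 m → arm 2.6 m, τ = 137.2 × 2.6 = 356.7 N·m clockwise.
Load: 23 × 9.8 = 225.4 N down at 0.65 m → arm 0.65 m, τ = 225.4 × 0.65 = 146.5 N·m clockwise.
Total clockwise load moment = 536.5 N·m.
The cable tension T acts at 3.4 m; only its component perpendicular to the bar, T sinθ, produces torque. sin 47° = 0.7314.
Balancing moments: T × 3.4 × 0.7314 = 536.5, giving T = 536.5 / 2.487 = 216 N.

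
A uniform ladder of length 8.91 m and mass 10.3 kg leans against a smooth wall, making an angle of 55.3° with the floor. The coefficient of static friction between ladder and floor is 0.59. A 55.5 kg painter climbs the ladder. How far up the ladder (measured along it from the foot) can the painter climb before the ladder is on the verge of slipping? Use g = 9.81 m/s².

d ≈ 8.17 m

Choose the foot of the ladder as the axis so the floor normal and friction both act there and drop out.
Ladder weight 10.3×9.81 = 101 N acts at 4.455 m along the ladder; its horizontal arm is 4.455·cos55.3° = 2.536 m → τ = 256.1 N·m clockwise.
Painter weight 55.5×9.81 = 544.5 N at distance d → arm d·cos55.3° → τ = 544.5·d·0.5693 clockwise.
Wall normal N at the top has arm L sinθ = 7.325 m counterclockwise, so Στ = 0 gives N·7.325 = 256.1 + 310·d.
ΣFy = 0 ⇒ N_floor = 645.5 N, so the maximum friction is μ_s·N_floor = 0.59×645.5 = 380.8 N. ΣFx = 0 ⇒ N_wall = f, so at the slipping point N = 380.8 N.
Substituting: 380.8×7.325 = 256.1 + 310·d ⇒ d = (2789 − 256.1) / 310 = 8.17 m.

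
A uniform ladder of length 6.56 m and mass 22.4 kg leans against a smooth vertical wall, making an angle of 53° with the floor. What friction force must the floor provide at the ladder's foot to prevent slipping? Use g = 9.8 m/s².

Choose the foot of the ladder as the axis so the floor normal and friction both act there and drop out.
Ladder weight 22.4×9.8 = 219.5 N acts at 3.28 m along the ladder; its horizontal arm is 3.28·cos53° = 1.974 m → τ = 433.3 N·m clockwise.
Wall normal N acts horizontally at the top; its moment arm is the height L sinθ = 6.56·sin53° = 5.239 m, counterclockwise.
Setting net torque to zero: N × 5.239 = 433.3 → N = 82.7 N.
ΣFx = 0: friction at the foot balances the wall's push, so f = N_wall = 82.7 N.

f ≈ 82.7 N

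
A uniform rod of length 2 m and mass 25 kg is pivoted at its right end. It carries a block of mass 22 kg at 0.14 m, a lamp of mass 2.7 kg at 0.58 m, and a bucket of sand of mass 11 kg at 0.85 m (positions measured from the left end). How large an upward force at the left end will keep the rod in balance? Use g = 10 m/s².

Choose the right end as the axis so the unknown pivot reaction has zero arm there.
Beam weight: 25 × 10 = 250 N down at 1 m → arm 1 m, τ = 250 × 1 = 250 N·m counterclockwise.
Block: 22 × 10 = 220 N down at 0.14 m → arm 1.86 m, τ = 220 × 1.86 = 409.2 N·m counterclockwise.
Lamp: 2.7 × 10 = 27 N down at 0.58 m → arm 1.42 m, τ = 27 × 1.42 = 38.34 N·m counterclockwise.
Bucket of sand: 11 × 10 = 110 N down at 0.85 m → arm 1.15 m, τ = 110 × 1.15 = 126.5 N·m counterclockwise.
Net moment of the loads = 824 N·m counterclockwise.
The upward force F acts at the left end, arm 2 m, giving F × 2 clockwise.
For rotational equilibrium, F × 2 = 824, so F = 824 / 2 = 412 N.

F ≈ 412 N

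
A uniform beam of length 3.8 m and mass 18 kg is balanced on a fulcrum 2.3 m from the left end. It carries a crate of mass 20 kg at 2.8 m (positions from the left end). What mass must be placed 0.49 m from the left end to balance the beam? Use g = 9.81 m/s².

m ≈ 1.55 kg

Taking torques about the fulcrum (at 2.3 m from the left end):
Beam weight: 18 × 9.81 = 176.6 N down at 1.9 m → arm 0.4 m, τ = 176.6 × 0.4 = 70.64 N·m counterclockwise.
Crate: 20 × 9.81 = 196.2 N down at 2.8 m → arm 0.5 m, τ = 196.2 × 0.5 = 98.1 N·m clockwise.
Net moment of known loads = 27.46 N·m clockwise.
An unknown mass m at 0.49 m has arm 1.81 m; its moment is m·g·1.81 counterclockwise.
Balancing moments: m × 9.81 × 1.81 = 27.46, giving m = 27.46 / (9.81 × 1.81) = 1.55 kg.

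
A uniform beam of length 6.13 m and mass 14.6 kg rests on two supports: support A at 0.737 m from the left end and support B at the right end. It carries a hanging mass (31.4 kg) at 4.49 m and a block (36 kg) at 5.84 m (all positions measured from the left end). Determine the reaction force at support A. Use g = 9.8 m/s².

Sum moments about support B (its reaction then has zero moment arm).
Beam weight: 14.6 × 9.8 = 143.1 N down at 3.065 m → arm 3.065 m, τ = 143.1 × 3.065 = 438.6 N·m counterclockwise.
Hanging mass: 31.4 × 9.8 = 307.7 N down at 4.49 m → arm 1.64 m, τ = 307.7 × 1.64 = 504.6 N·m counterclockwise.
Block: 36 × 9.8 = 352.8 N down at 5.84 m → arm 0.29 m, τ = 352.8 × 0.29 = 102.3 N·m counterclockwise.
Net load moment about support B = 1046 N·m counterclockwise.
Reaction R at support A is upward at 0.737 m, arm 5.393 m → moment R × 5.393 clockwise.
Setting net torque to zero: R × 5.393 = 1046 → R = 194 N.

R_A ≈ 194 N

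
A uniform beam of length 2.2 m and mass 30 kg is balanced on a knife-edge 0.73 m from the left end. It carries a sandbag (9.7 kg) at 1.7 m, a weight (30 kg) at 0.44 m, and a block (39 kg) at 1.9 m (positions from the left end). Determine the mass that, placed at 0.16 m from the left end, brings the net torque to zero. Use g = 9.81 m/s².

Sum moments about the knife-edge (at 0.73 m from the left end) (the support reaction has zero arm there).
Beam weight: 30 × 9.81 = 294.3 N down at 1.1 m → arm 0.37 m, τ = 294.3 × 0.37 = 108.9 N·m clockwise.
Sandbag: 9.7 × 9.81 = 95.16 N down at 1.7 m → arm 0.97 m, τ = 95.16 × 0.97 = 92.31 N·m clockwise.
Weight: 30 × 9.81 = 294.3 N down at 0.44 m → arm 0.29 m, τ = 294.3 × 0.29 = 85.35 N·m counterclockwise.
Block: 39 × 9.81 = 382.6 N down at 1.9 m → arm 1.17 m, τ = 382.6 × 1.17 = 447.6 N·m clockwise.
Net moment of known loads = 563.5 N·m clockwise.
An unknown mass m at 0.16 m has arm 0.57 m; its moment is m·g·0.57 counterclockwise.
Balancing moments: m × 9.81 × 0.57 = 563.5, giving m = 563.5 / (9.81 × 0.57) = 101 kg.

m ≈ 101 kg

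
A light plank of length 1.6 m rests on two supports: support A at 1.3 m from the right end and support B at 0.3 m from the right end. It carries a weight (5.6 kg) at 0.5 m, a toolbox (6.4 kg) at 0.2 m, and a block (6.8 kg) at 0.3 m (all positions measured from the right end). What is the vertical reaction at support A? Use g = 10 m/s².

Sum moments about support B (its reaction then has zero moment arm).
Weight: 5.6 × 10 = 56 N down at 0.5 m → arm 0.2 m, τ = 56 × 0.2 = 11.2 N·m counterclockwise.
Toolbox: 6.4 × 10 = 64 N down at 0.2 m → arm 0.1 m, τ = 64 × 0.1 = 6.4 N·m clockwise.
Block: acts at the support B, moment arm 0 → no torque.
Net load moment about support B = 4.8 N·m counterclockwise.
Reaction R at support A is upward at 1.3 m, arm 1 m → moment R × 1 clockwise.
Στ = 0 ⇒ R × 1 = 4.8 ⇒ R = 4.8 N.

R_A ≈ 4.8 N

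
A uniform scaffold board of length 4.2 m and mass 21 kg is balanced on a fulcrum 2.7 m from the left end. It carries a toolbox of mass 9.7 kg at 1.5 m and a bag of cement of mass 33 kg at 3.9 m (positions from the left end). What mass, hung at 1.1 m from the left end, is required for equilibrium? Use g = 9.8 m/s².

m ≈ 9.6 kg

Sum moments about the fulcrum (at 2.7 m from the left end) (the support reaction has zero arm there).
Beam weight: 21 × 9.8 = 205.8 N down at 2.1 m → arm 0.6 m, τ = 205.8 × 0.6 = 123.5 N·m counterclockwise.
Toolbox: 9.7 × 9.8 = 95.06 N down at 1.5 m → arm 1.2 m, τ = 95.06 × 1.2 = 114.1 N·m counterclockwise.
Bag of cement: 33 × 9.8 = 323.4 N down at 3.9 m → arm 1.2 m, τ = 323.4 × 1.2 = 388.1 N·m clockwise.
Net moment of known loads = 150.5 N·m clockwise.
An unknown mass m at 1.1 m has arm 1.6 m; its moment is m·g·1.6 counterclockwise.
Balancing moments: m × 9.8 × 1.6 = 150.5, giving m = 150.5 / (9.8 × 1.6) = 9.6 kg.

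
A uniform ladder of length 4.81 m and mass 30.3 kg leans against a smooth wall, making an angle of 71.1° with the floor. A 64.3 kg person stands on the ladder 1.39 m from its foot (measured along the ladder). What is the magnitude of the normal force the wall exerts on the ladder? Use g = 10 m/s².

About the foot of the ladder:
Ladder weight 30.3×10 = 303 N acts at 2.405 m along the ladder; its horizontal arm is 2.405·cos71.1° = 0.779 m → τ = 236 N·m clockwise.
Person: 64.3×10 = 643 N at 1.39 m → arm 0.4502 m → τ = 289.5 N·m clockwise.
Wall normal N acts horizontally at the top; its moment arm is the height L sinθ = 4.81·sin71.1° = 4.551 m, counterclockwise.
Setting net torque to zero: N × 4.551 = 525.5 → N = 115 N.

N_wall ≈ 115 N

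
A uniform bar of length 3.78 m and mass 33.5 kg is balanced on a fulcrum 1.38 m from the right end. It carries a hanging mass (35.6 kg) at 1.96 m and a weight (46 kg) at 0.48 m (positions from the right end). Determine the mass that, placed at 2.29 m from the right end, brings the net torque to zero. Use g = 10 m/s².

Taking torques about the fulcrum (at 1.38 m from the right end):
Beam weight: 33.5 × 10 = 335 N down at 1.89 m → arm 0.51 m, τ = 335 × 0.51 = 170.8 N·m counterclockwise.
Hanging mass: 35.6 × 10 = 356 N down at 1.96 m → arm 0.58 m, τ = 356 × 0.58 = 206.5 N·m counterclockwise.
Weight: 46 × 10 = 460 N down at 0.48 m → arm 0.9 m, τ = 460 × 0.9 = 414 N·m clockwise.
Net moment of known loads = 36.7 N·m clockwise.
An unknown mass m at 2.29 m has arm 0.91 m; its moment is m·g·0.91 counterclockwise.
Balancing moments: m × 10 × 0.91 = 36.7, giving m = 36.7 / (10 × 0.91) = 4.03 kg.

m ≈ 4.03 kg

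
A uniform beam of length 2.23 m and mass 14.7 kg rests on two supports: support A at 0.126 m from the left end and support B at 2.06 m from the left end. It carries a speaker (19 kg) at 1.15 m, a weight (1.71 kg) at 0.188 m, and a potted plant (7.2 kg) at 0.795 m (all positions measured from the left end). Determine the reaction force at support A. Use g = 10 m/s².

R_A ≈ 225 N

Take moments about support B.
Beam weight: 14.7 × 10 = 147 N down at 1.115 m → arm 0.945 m, τ = 147 × 0.945 = 138.9 N·m counterclockwise.
Speaker: 19 × 10 = 190 N down at 1.15 m → arm 0.91 m, τ = 190 × 0.91 = 172.9 N·m counterclockwise.
Weight: 1.71 × 10 = 17.1 N down at 0.188 m → arm 1.872 m, τ = 17.1 × 1.872 = 32.01 N·m counterclockwise.
Potted plant: 7.2 × 10 = 72 N down at 0.795 m → arm 1.265 m, τ = 72 × 1.265 = 91.08 N·m counterclockwise.
Net load moment about support B = 434.9 N·m counterclockwise.
Reaction R at support A is upward at 0.126 m, arm 1.934 m → moment R × 1.934 clockwise.
For rotational equilibrium, R × 1.934 = 434.9, so R = 225 N.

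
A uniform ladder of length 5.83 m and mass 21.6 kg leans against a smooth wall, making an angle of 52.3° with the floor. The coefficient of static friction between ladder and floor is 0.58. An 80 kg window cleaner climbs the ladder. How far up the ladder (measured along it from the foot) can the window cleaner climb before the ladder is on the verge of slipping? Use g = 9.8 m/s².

d ≈ 4.77 m

Taking torques about the foot of the ladder:
Ladder weight 21.6×9.8 = 211.7 N acts at 2.915 m along the ladder; its horizontal arm is 2.915·cos52.3° = 1.783 m → τ = 377.5 N·m clockwise.
Window cleaner weight 80×9.8 = 784 N at distance d → arm d·cos52.3° → τ = 784·d·0.6115 clockwise.
Wall normal N at the top has arm L sinθ = 4.613 m counterclockwise, so Στ = 0 gives N·4.613 = 377.5 + 479.4·d.
ΣFy = 0 ⇒ N_floor = 995.7 N, so the maximum friction is μ_s·N_floor = 0.58×995.7 = 577.5 N. ΣFx = 0 ⇒ N_wall = f, so at the slipping point N = 577.5 N.
Substituting: 577.5×4.613 = 377.5 + 479.4·d ⇒ d = (2664 − 377.5) / 479.4 = 4.77 m.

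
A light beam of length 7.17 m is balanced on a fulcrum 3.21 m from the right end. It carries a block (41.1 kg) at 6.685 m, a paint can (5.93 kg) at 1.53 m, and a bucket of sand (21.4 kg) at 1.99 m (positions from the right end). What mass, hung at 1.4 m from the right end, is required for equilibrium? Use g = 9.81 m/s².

Sum moments about the fulcrum (at 3.21 m from the right end) (the support reaction has zero arm there).
Block: 41.1 × 9.81 = 403.2 N down at 6.685 m → arm 3.475 m, τ = 403.2 × 3.475 = 1401 N·m counterclockwise.
Paint can: 5.93 × 9.81 = 58.17 N down at 1.53 m → arm 1.68 m, τ = 58.17 × 1.68 = 97.73 N·m clockwise.
Bucket of sand: 21.4 × 9.81 = 209.9 N down at 1.99 m → arm 1.22 m, τ = 209.9 × 1.22 = 256.1 N·m clockwise.
Net moment of known loads = 1047 N·m counterclockwise.
An unknown mass m at 1.4 m has arm 1.81 m; its moment is m·g·1.81 clockwise.
For rotational equilibrium, m × 9.81 × 1.81 = 1047, so m = 1047 / (9.81 × 1.81) = 59 kg.

m ≈ 59 kg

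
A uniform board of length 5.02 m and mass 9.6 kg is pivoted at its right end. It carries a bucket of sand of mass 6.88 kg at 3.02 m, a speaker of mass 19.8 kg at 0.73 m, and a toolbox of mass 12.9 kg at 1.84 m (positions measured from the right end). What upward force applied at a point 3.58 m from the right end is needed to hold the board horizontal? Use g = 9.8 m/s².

F ≈ 227 N

Sum moments about the right end (the unknown pivot reaction has zero arm there).
Beam weight: 9.6 × 9.8 = 94.08 N down at 2.51 m → arm 2.51 m, τ = 94.08 × 2.51 = 236.1 N·m counterclockwise.
Bucket of sand: 6.88 × 9.8 = 67.42 N down at 3.02 m → arm 3.02 m, τ = 67.42 × 3.02 = 203.6 N·m counterclockwise.
Speaker: 19.8 × 9.8 = 194 N down at 0.73 m → arm 0.73 m, τ = 194 × 0.73 = 141.6 N·m counterclockwise.
Toolbox: 12.9 × 9.8 = 126.4 N down at 1.84 m → arm 1.84 m, τ = 126.4 × 1.84 = 232.6 N·m counterclockwise.
Net moment of the loads = 813.9 N·m counterclockwise.
The upward force F acts at a point 3.58 m from the right end, arm 3.58 m, giving F × 3.58 clockwise.
Setting net torque to zero: F × 3.58 = 813.9 → F = 813.9 / 3.58 = 227 N.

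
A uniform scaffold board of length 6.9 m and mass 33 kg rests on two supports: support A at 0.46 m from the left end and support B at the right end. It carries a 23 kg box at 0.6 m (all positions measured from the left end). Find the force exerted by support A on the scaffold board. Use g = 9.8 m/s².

R_A ≈ 394 N

Take moments about support B.
Beam weight: 33 × 9.8 = 323.4 N down at 3.45 m → arm 3.45 m, τ = 323.4 × 3.45 = 1116 N·m counterclockwise.
Box: 23 × 9.8 = 225.4 N down at 0.6 m → arm 6.3 m, τ = 225.4 × 6.3 = 1420 N·m counterclockwise.
Net load moment about support B = 2536 N·m counterclockwise.
Reaction R at support A is upward at 0.46 m, arm 6.44 m → moment R × 6.44 clockwise.
Setting net torque to zero: R × 6.44 = 2536 → R = 394 N.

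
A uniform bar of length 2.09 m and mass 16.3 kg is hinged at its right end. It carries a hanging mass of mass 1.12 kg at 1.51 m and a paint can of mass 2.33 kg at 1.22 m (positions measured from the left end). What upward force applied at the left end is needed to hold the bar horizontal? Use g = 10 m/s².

Taking torques about the right end:
Beam weight: 16.3 × 10 = 163 N down at 1.045 m → arm 1.045 m, τ = 163 × 1.045 = 170.3 N·m counterclockwise.
Hanging mass: 1.12 × 10 = 11.2 N down at 1.51 m → arm 0.58 m, τ = 11.2 × 0.58 = 6.496 N·m counterclockwise.
Paint can: 2.33 × 10 = 23.3 N down at 1.22 m → arm 0.87 m, τ = 23.3 × 0.87 = 20.27 N·m counterclockwise.
Net moment of the loads = 197.1 N·m counterclockwise.
The upward force F acts at the left end, arm 2.09 m, giving F × 2.09 clockwise.
For rotational equilibrium, F × 2.09 = 197.1, so F = 197.1 / 2.09 = 94.3 N.

F ≈ 94.3 N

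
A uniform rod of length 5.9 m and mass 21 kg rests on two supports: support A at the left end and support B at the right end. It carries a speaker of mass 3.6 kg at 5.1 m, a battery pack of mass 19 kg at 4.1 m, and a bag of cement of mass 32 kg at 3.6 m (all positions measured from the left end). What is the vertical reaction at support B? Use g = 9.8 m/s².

R_B ≈ 454 N

Taking torques about support A:
Beam weight: 21 × 9.8 = 205.8 N down at 2.95 m → arm 2.95 m, τ = 205.8 × 2.95 = 607.1 N·m clockwise.
Speaker: 3.6 × 9.8 = 35.28 N down at 5.1 m → arm 5.1 m, τ = 35.28 × 5.1 = 179.9 N·m clockwise.
Battery pack: 19 × 9.8 = 186.2 N down at 4.1 m → arm 4.1 m, τ = 186.2 × 4.1 = 763.4 N·m clockwise.
Bag of cement: 32 × 9.8 = 313.6 N down at 3.6 m → arm 3.6 m, τ = 313.6 × 3.6 = 1129 N·m clockwise.
Net load moment about support A = 2679 N·m clockwise.
Reaction R at support B is upward at 5.9 m, arm 5.9 m → moment R × 5.9 counterclockwise.
Balancing moments: R × 5.9 = 2679, giving R = 454 N.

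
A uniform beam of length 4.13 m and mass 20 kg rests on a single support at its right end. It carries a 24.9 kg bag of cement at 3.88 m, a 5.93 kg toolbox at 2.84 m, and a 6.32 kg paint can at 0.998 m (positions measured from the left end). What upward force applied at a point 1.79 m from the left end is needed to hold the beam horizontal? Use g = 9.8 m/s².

Take moments about the right end.
Beam weight: 20 × 9.8 = 196 N down at 2.065 m → arm 2.065 m, τ = 196 × 2.065 = 404.7 N·m counterclockwise.
Bag of cement: 24.9 × 9.8 = 244 N down at 3.88 m → arm 0.25 m, τ = 244 × 0.25 = 61 N·m counterclockwise.
Toolbox: 5.93 × 9.8 = 58.11 N down at 2.84 m → arm 1.29 m, τ = 58.11 × 1.29 = 74.96 N·m counterclockwise.
Paint can: 6.32 × 9.8 = 61.94 N down at 0.998 m → arm 3.132 m, τ = 61.94 × 3.132 = 194 N·m counterclockwise.
Net moment of the loads = 734.7 N·m counterclockwise.
The upward force F acts at a point 1.79 m from the left end, arm 2.34 m, giving F × 2.34 clockwise.
Setting net torque to zero: F × 2.34 = 734.7 → F = 734.7 / 2.34 = 314 N.

F ≈ 314 N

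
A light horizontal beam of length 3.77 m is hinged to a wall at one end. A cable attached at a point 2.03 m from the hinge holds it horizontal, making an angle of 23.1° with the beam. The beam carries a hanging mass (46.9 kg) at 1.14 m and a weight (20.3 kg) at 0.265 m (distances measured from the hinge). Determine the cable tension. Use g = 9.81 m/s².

Take moments about the hinge.
Hanging mass: 46.9 × 9.81 = 460.1 N down at 1.14 m → arm 1.14 m, τ = 460.1 × 1.14 = 524.5 N·m clockwise.
Weight: 20.3 × 9.81 = 199.1 N down at 0.265 m → arm 0.265 m, τ = 199.1 × 0.265 = 52.76 N·m clockwise.
Total clockwise load moment = 577.3 N·m.
The cable tension T acts at 2.03 m; only its component perpendicular to the beam, T sinθ, produces torque. sin 23.1° = 0.3923.
Balancing moments: T × 2.03 × 0.3923 = 577.3, giving T = 577.3 / 0.7964 = 725 N.

T ≈ 725 N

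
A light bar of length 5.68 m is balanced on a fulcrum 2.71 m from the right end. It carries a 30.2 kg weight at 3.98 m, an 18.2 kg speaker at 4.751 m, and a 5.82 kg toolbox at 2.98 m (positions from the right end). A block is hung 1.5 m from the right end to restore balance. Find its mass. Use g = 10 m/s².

Sum moments about the fulcrum (at 2.71 m from the right end) (the support reaction has zero arm there).
Weight: 30.2 × 10 = 302 N down at 3.98 m → arm 1.27 m, τ = 302 × 1.27 = 383.5 N·m counterclockwise.
Speaker: 18.2 × 10 = 182 N down at 4.751 m → arm 2.041 m, τ = 182 × 2.041 = 371.5 N·m counterclockwise.
Toolbox: 5.82 × 10 = 58.2 N down at 2.98 m → arm 0.27 m, τ = 58.2 × 0.27 = 15.71 N·m counterclockwise.
Net moment of known loads = 770.7 N·m counterclockwise.
An unknown mass m at 1.5 m has arm 1.21 m; its moment is m·g·1.21 clockwise.
Στ = 0 ⇒ m × 10 × 1.21 = 770.7 ⇒ m = 770.7 / (10 × 1.21) = 63.7 kg.

m ≈ 63.7 kg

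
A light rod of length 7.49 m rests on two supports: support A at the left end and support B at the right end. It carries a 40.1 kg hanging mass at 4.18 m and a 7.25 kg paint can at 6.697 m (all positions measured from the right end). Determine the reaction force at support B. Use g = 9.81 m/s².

R_B ≈ 181 N

About support A:
Hanging mass: 40.1 × 9.81 = 393.4 N down at 4.18 m → arm 3.31 m, τ = 393.4 × 3.31 = 1302 N·m clockwise.
Paint can: 7.25 × 9.81 = 71.12 N down at 6.697 m → arm 0.793 m, τ = 71.12 × 0.793 = 56.4 N·m clockwise.
Net load moment about support A = 1358 N·m clockwise.
Reaction R at support B is upward at 0 m, arm 7.49 m → moment R × 7.49 counterclockwise.
Στ = 0 ⇒ R × 7.49 = 1358 ⇒ R = 181 N.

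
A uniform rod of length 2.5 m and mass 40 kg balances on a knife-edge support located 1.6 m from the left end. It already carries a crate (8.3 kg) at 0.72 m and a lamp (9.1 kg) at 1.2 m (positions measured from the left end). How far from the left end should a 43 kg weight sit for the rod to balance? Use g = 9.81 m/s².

Choose the knife-edge support (at 1.6 m from the left end) as the axis so the support reaction has zero arm there.
Beam weight: 40 × 9.81 = 392.4 N down at 1.25 m → arm 0.35 m, τ = 392.4 × 0.35 = 137.3 N·m counterclockwise.
Crate: 8.3 × 9.81 = 81.42 N down at 0.72 m → arm 0.88 m, τ = 81.42 × 0.88 = 71.65 N·m counterclockwise.
Lamp: 9.1 × 9.81 = 89.27 N down at 1.2 m → arm 0.4 m, τ = 89.27 × 0.4 = 35.71 N·m counterclockwise.
Net moment of existing loads = 244.7 N·m counterclockwise.
The weight weighs 43 × 9.81 = 421.8 N and must supply an equal clockwise moment, so its lever arm about the knife-edge support is 244.7 / 421.8 = 0.58 m.
That puts it at 1.6 + 0.58 = 2.18 m from the left end.

x ≈ 2.18 m from the left end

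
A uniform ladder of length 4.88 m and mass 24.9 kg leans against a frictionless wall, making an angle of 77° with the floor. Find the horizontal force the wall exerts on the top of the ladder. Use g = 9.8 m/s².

Take moments about the foot of the ladder.
Ladder weight 24.9×9.8 = 244 N acts at 2.44 m along the ladder; its horizontal arm is 2.44·cos77° = 0.5489 m → τ = 133.9 N·m clockwise.
Wall normal N acts horizontally at the top; its moment arm is the height L sinθ = 4.88·sin77° = 4.755 m, counterclockwise.
Στ = 0 ⇒ N × 4.755 = 133.9 ⇒ N = 28.2 N.

N_wall ≈ 28.2 N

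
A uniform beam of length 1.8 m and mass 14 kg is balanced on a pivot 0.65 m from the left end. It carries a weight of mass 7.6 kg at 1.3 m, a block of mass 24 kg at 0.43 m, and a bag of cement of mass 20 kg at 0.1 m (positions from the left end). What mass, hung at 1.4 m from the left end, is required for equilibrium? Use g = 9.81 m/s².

m ≈ 10.5 kg

About the pivot (at 0.65 m from the left end):
Beam weight: 14 × 9.81 = 137.3 N down at 0.9 m → arm 0.25 m, τ = 137.3 × 0.25 = 34.33 N·m clockwise.
Weight: 7.6 × 9.81 = 74.56 N down at 1.3 m → arm 0.65 m, τ = 74.56 × 0.65 = 48.46 N·m clockwise.
Block: 24 × 9.81 = 235.4 N down at 0.43 m → arm 0.22 m, τ = 235.4 × 0.22 = 51.79 N·m counterclockwise.
Bag of cement: 20 × 9.81 = 196.2 N down at 0.1 m → arm 0.55 m, τ = 196.2 × 0.55 = 107.9 N·m counterclockwise.
Net moment of known loads = 76.9 N·m counterclockwise.
An unknown mass m at 1.4 m has arm 0.75 m; its moment is m·g·0.75 clockwise.
Setting net torque to zero: m × 9.81 × 0.75 = 76.9 → m = 76.9 / (9.81 × 0.75) = 10.5 kg.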